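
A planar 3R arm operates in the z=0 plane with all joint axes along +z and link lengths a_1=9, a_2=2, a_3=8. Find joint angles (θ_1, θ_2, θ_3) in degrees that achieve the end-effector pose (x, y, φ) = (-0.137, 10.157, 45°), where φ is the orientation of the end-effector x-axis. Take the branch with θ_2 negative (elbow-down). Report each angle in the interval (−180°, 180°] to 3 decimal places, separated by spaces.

wrist centre = target − a_3·(cos φ, sin φ) = (-5.7939, 4.5001)
cos θ_2 = (53.8201−9²−2²)/(2·9·2) = -0.8661; θ_2 = -150.0096° (elbow-down)
β = atan2(4.5001,-5.7939) = 142.1631°; ψ = atan2(-0.9997,7.2678) = -7.8321°
θ_1 = β − ψ = 149.9952°
θ_3 = φ − θ_1 − θ_2 = 45.0144° (wrapped to (-180°,180°])

149.995 -150.010 45.014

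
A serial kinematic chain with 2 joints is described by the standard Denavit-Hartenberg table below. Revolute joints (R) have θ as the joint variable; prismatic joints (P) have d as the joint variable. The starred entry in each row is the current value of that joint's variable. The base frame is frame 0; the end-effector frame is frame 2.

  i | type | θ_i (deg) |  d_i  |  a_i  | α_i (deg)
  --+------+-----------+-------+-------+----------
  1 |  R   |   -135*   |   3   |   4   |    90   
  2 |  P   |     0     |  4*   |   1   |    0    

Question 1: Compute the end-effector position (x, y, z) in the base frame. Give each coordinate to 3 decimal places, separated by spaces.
after link 1: o_1 = (-2.8284, -2.8284, 3.0000)
after link 2: o_2 = (-6.3640, -0.7071, 3.0000)

-6.364 -0.707 3.000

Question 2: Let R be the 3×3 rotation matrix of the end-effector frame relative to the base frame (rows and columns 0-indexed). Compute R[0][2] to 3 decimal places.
-0.707

End-effector z-axis (col 2 of R) = (-0.7071,0.7071,0.0000)
R[0][2] = -0.7071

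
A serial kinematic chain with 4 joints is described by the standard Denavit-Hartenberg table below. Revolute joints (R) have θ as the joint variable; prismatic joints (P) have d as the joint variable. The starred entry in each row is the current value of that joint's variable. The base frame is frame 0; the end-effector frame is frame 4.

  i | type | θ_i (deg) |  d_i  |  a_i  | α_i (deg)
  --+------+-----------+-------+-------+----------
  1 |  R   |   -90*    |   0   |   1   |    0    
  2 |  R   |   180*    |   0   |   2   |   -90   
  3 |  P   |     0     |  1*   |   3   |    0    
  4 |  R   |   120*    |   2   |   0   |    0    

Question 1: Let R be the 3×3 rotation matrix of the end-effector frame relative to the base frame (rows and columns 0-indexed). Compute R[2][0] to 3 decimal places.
-0.866

End-effector x-axis (col 0 of R) = (-0.0000,-0.5000,-0.8660)
R[2][0] = -0.8660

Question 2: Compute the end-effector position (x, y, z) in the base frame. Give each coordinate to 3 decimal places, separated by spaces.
after link 1: o_1 = (0.0000, -1.0000, 0.0000)
after link 2: o_2 = (0.0000, 1.0000, 0.0000)
after link 3: o_3 = (-1.0000, 4.0000, 0.0000)
after link 4: o_4 = (-3.0000, 4.0000, 0.0000)

-3.000 4.000 0.000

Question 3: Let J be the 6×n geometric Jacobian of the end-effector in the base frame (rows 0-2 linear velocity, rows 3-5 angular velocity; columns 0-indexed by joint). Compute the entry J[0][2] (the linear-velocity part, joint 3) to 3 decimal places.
-1.000

prismatic axis z_2 = (-1.0000,0.0000,0.0000)
J_v[:, 2] = z_2; J_ω[:, 2] = (0,0,0)
entry J[0][2] = -1.0000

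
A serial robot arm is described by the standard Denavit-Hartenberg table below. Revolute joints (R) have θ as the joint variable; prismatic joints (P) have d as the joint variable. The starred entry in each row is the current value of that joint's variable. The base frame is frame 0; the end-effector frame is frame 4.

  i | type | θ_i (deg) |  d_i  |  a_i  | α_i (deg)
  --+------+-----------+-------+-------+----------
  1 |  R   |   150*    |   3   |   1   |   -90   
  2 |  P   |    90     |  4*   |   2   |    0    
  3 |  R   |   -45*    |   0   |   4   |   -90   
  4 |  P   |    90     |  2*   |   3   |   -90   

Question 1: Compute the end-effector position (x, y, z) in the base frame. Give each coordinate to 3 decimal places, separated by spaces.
-2.591 0.341 -3.243

after link 1: o_1 = (-0.8660, 0.5000, 3.0000)
after link 2: o_2 = (-2.8660, -2.9641, 1.0000)
after link 3: o_3 = (-5.3155, -1.5499, -1.8284)
after link 4: o_4 = (-2.5908, 0.3411, -3.2426)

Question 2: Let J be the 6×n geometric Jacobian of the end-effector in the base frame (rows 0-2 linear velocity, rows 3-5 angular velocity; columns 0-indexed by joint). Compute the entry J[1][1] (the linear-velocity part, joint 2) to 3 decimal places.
prismatic axis z_1 = (-0.5000,-0.8660,0.0000)
J_v[:, 1] = z_1; J_ω[:, 1] = (0,0,0)
entry J[1][1] = -0.8660

-0.866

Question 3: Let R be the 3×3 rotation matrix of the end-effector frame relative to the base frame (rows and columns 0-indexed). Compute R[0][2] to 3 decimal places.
End-effector z-axis (col 2 of R) = (0.6124,-0.3536,0.7071)
R[0][2] = 0.6124

0.612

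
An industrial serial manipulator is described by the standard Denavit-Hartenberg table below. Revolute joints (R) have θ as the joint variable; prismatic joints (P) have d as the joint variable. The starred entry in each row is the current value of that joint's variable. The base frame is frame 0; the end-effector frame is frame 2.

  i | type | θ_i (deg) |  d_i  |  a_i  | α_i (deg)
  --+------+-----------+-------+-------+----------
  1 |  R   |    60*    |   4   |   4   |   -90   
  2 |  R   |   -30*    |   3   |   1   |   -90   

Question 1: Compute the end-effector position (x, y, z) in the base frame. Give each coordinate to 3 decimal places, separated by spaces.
-0.165 5.714 4.500

after link 1: o_1 = (2.0000, 3.4641, 4.0000)
after link 2: o_2 = (-0.1651, 5.7141, 4.5000)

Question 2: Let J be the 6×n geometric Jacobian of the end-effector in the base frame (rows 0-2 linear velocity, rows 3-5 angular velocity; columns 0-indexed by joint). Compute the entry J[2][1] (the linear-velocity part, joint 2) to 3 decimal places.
axis z_1 = (-0.8660,0.5000,0.0000); lever o_n−o_1 = (-2.1651,2.2500,0.5000)
cross product → J_v[:, 1] = (0.2500,0.4330,-0.8660)
J_ω[:, 1] = z_1
entry J[2][1] = -0.8660

-0.866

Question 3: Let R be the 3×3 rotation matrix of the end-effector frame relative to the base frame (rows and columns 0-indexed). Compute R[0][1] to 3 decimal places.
0.866

End-effector y-axis (col 1 of R) = (0.8660,-0.5000,-0.0000)
R[0][1] = 0.8660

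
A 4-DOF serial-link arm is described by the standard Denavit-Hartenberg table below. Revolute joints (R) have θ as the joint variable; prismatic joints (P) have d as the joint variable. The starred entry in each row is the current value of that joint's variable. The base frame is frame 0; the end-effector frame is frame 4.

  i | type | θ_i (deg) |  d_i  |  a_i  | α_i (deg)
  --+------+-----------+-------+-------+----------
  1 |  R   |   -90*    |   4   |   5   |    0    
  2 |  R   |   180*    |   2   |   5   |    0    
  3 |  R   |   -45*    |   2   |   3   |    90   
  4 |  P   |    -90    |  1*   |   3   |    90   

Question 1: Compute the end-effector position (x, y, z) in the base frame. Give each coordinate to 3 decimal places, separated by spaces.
2.828 1.414 5.000

after link 1: o_1 = (0.0000, -5.0000, 4.0000)
after link 2: o_2 = (0.0000, 0.0000, 6.0000)
after link 3: o_3 = (2.1213, 2.1213, 8.0000)
after link 4: o_4 = (2.8284, 1.4142, 5.0000)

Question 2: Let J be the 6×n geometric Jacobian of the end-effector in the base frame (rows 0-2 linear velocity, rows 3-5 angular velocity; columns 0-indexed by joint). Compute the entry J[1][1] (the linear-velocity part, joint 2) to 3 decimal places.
axis z_1 = (0.0000,0.0000,1.0000); lever o_n−o_1 = (2.8284,6.4142,1.0000)
cross product → J_v[:, 1] = (-6.4142,2.8284,0.0000)
J_ω[:, 1] = z_1
entry J[1][1] = 2.8284

2.828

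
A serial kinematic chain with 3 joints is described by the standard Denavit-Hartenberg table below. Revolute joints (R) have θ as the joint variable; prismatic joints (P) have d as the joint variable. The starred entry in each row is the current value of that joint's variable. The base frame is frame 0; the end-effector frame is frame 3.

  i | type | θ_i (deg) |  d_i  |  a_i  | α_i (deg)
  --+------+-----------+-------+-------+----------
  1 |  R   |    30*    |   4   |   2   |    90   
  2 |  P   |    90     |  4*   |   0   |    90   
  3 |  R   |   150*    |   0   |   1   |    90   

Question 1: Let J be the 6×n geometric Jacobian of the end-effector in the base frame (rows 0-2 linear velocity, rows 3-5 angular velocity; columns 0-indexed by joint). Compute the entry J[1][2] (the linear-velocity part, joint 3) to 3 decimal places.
0.750

axis z_2 = (0.8660,0.5000,-0.0000); lever o_n−o_2 = (0.2500,-0.4330,-0.8660)
cross product → J_v[:, 2] = (-0.4330,0.7500,-0.5000)
J_ω[:, 2] = z_2
entry J[1][2] = 0.7500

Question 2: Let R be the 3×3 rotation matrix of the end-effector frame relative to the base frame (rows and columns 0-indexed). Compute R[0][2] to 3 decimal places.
0.433

End-effector z-axis (col 2 of R) = (0.4330,-0.7500,0.5000)
R[0][2] = 0.4330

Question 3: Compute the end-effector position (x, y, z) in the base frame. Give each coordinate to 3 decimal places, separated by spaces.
after link 1: o_1 = (1.7321, 1.0000, 4.0000)
after link 2: o_2 = (3.7321, -2.4641, 4.0000)
after link 3: o_3 = (3.9821, -2.8971, 3.1340)

3.982 -2.897 3.134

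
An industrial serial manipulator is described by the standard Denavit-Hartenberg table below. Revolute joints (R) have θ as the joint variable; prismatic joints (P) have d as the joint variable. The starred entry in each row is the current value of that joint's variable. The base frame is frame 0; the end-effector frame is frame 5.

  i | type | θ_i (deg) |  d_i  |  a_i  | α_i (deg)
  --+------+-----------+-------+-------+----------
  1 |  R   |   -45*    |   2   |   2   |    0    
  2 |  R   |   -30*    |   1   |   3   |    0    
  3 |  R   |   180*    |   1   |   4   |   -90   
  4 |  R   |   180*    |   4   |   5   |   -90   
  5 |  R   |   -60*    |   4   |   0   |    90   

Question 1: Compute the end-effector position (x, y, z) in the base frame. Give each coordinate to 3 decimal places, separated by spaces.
-1.414 -6.313 8.000

after link 1: o_1 = (1.4142, -1.4142, 2.0000)
after link 2: o_2 = (2.1907, -4.3120, 3.0000)
after link 3: o_3 = (1.1554, -0.4483, 4.0000)
after link 4: o_4 = (-1.4142, -6.3132, 4.0000)
after link 5: o_5 = (-1.4142, -6.3132, 8.0000)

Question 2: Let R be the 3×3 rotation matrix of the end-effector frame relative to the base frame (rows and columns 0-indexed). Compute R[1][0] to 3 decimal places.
End-effector x-axis (col 0 of R) = (-0.7071,-0.7071,-0.0000)
R[1][0] = -0.7071

-0.707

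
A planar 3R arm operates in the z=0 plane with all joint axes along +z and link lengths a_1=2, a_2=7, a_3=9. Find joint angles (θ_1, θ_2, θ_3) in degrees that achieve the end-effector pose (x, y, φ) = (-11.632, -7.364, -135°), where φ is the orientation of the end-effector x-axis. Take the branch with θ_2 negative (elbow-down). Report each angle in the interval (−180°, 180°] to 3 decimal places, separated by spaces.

wrist centre = target − a_3·(cos φ, sin φ) = (-5.2680, -1.0000)
cos θ_2 = (28.7523−2²−7²)/(2·2·7) = -0.8660; θ_2 = -149.9958° (elbow-down)
β = atan2(-1.0000,-5.2680) = -169.2514°; ψ = atan2(-3.5004,-4.0619) = -139.2462°
θ_1 = β − ψ = -30.0051°
θ_3 = φ − θ_1 − θ_2 = 45.0010° (wrapped to (-180°,180°])

-30.005 -149.996 45.001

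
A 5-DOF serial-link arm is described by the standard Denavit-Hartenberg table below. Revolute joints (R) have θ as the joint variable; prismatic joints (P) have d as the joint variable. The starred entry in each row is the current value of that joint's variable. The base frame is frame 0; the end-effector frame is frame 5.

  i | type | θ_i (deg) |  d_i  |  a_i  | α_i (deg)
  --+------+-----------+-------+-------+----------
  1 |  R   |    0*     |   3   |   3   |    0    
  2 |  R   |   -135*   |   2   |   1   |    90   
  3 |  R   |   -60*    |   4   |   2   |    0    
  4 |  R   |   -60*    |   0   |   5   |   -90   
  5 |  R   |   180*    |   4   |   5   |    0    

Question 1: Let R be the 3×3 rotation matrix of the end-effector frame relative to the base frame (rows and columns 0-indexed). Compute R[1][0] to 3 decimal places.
End-effector x-axis (col 0 of R) = (-0.3536,-0.3536,0.8660)
R[1][0] = -0.3536

-0.354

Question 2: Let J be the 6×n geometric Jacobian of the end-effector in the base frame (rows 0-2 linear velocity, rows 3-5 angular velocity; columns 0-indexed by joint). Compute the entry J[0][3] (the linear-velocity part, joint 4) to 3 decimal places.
-1.414

axis z_3 = (-0.7071,0.7071,0.0000); lever o_n−o_3 = (-2.4495,-2.4495,-2.0000)
cross product → J_v[:, 3] = (-1.4142,-1.4142,3.4641)
J_ω[:, 3] = z_3
entry J[0][3] = -1.4142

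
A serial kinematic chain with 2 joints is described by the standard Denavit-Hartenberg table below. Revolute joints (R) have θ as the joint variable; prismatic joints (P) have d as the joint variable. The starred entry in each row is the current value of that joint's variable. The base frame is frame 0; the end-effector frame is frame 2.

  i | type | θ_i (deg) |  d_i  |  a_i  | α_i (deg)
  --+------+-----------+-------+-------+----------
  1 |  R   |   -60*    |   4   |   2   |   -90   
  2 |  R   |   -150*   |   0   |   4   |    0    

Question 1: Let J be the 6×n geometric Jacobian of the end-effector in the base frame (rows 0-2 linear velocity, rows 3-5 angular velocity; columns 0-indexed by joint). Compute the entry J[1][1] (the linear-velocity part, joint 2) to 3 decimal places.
axis z_1 = (0.8660,0.5000,0.0000); lever o_n−o_1 = (-1.7321,3.0000,2.0000)
cross product → J_v[:, 1] = (1.0000,-1.7321,3.4641)
J_ω[:, 1] = z_1
entry J[1][1] = -1.7321

-1.732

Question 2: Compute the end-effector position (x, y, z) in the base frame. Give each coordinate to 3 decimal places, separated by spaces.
after link 1: o_1 = (1.0000, -1.7321, 4.0000)
after link 2: o_2 = (-0.7321, 1.2679, 6.0000)

-0.732 1.268 6.000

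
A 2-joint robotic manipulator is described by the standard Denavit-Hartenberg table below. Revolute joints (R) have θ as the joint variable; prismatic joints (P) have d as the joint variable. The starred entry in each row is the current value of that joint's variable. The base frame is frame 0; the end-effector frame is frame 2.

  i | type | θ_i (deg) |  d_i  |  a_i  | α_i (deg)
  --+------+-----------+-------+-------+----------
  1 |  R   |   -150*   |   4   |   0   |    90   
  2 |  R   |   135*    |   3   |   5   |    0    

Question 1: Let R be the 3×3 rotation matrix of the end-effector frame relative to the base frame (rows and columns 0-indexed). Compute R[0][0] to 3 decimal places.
0.612

End-effector x-axis (col 0 of R) = (0.6124,0.3536,0.7071)
R[0][0] = 0.6124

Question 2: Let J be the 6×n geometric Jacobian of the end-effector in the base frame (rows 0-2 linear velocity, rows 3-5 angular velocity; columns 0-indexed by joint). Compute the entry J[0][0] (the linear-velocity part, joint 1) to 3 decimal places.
axis z_0 = ẑ; lever o_n−o_0 = (1.5619,4.3658,7.5355)
cross product → J_v[:, 0] = (-4.3658,1.5619,0.0000)
J_ω[:, 0] = z_0
entry J[0][0] = -4.3658

-4.366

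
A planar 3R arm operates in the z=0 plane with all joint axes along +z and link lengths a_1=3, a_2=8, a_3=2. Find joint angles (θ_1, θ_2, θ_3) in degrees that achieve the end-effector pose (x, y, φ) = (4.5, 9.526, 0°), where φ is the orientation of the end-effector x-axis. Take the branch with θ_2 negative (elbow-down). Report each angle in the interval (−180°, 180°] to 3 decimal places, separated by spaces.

120.005 -60.007 -59.998

wrist centre = target − a_3·(cos φ, sin φ) = (2.5000, 9.5260)
cos θ_2 = (96.9947−3²−8²)/(2·3·8) = 0.4999; θ_2 = -60.0073° (elbow-down)
β = atan2(9.5260,2.5000) = 75.2949°; ψ = atan2(-6.9287,6.9991) = -44.7104°
θ_1 = β − ψ = 120.0053°
θ_3 = φ − θ_1 − θ_2 = -59.9980° (wrapped to (-180°,180°])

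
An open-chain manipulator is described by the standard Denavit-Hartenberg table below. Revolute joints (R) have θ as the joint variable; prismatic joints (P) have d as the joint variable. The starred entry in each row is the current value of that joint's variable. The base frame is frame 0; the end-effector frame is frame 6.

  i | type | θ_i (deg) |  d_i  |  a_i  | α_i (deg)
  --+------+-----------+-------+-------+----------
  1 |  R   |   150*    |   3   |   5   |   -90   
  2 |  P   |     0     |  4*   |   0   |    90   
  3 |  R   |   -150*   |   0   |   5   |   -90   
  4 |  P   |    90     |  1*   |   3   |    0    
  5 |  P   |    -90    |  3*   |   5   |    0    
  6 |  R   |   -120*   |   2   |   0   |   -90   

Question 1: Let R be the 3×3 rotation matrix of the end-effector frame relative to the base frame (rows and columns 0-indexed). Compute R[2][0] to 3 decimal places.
End-effector x-axis (col 0 of R) = (-0.5000,-0.0000,0.8660)
R[2][0] = 0.8660

0.866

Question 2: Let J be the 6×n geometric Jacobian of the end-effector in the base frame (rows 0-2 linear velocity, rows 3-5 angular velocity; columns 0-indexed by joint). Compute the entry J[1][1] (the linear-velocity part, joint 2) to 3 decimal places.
-0.866

prismatic axis z_1 = (-0.5000,-0.8660,0.0000)
J_v[:, 1] = z_1; J_ω[:, 1] = (0,0,0)
entry J[1][1] = -0.8660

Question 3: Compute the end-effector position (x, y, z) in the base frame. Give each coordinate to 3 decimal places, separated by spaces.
3.670 5.036 0.000

after link 1: o_1 = (-4.3301, 2.5000, 3.0000)
after link 2: o_2 = (-6.3301, -0.9641, 3.0000)
after link 3: o_3 = (-1.3301, -0.9641, 3.0000)
after link 4: o_4 = (-1.3301, 0.0359, 0.0000)
after link 5: o_5 = (3.6699, 3.0359, 0.0000)
after link 6: o_6 = (3.6699, 5.0359, 0.0000)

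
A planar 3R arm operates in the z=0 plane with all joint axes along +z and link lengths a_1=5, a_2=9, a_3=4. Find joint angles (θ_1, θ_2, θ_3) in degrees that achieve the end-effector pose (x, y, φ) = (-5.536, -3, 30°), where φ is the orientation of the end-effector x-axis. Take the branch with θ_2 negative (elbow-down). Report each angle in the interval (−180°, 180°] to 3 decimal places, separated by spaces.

-90.001 -89.999 -150.000

wrist centre = target − a_3·(cos φ, sin φ) = (-9.0001, -5.0000)
cos θ_2 = (106.0018−5²−9²)/(2·5·9) = 0.0000; θ_2 = -89.9988° (elbow-down)
β = atan2(-5.0000,-9.0001) = -150.9457°; ψ = atan2(-9.0000,5.0002) = -60.9445°
θ_1 = β − ψ = -90.0012°
θ_3 = φ − θ_1 − θ_2 = -150.0000° (wrapped to (-180°,180°])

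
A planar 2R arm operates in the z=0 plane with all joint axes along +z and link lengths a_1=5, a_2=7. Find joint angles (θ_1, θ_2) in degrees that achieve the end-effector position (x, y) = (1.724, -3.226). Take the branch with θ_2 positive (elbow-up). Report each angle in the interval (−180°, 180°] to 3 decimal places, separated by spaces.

cos θ_2 = (13.3793−5²−7²)/(2·5·7) = -0.8660; θ_2 = 149.9983° (elbow-up)
β = atan2(-3.2260,1.7240) = -61.8796°; ψ = atan2(3.5002,-1.0621) = 106.8796°
θ_1 = β − ψ = -168.7592°

-168.759 149.998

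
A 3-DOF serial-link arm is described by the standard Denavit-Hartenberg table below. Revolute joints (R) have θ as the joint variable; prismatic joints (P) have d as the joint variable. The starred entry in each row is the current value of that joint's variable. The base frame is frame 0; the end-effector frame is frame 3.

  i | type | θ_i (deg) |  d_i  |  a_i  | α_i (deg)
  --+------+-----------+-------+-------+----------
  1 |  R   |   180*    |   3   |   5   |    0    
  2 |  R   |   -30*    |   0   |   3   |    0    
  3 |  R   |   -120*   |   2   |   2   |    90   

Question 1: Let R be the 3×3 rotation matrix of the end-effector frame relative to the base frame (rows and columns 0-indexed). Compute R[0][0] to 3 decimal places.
End-effector x-axis (col 0 of R) = (0.8660,0.5000,0.0000)
R[0][0] = 0.8660

0.866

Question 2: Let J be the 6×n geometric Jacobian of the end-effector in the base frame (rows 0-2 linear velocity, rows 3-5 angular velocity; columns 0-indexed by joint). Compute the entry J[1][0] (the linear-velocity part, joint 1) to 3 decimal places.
-5.866

axis z_0 = ẑ; lever o_n−o_0 = (-5.8660,2.5000,5.0000)
cross product → J_v[:, 0] = (-2.5000,-5.8660,0.0000)
J_ω[:, 0] = z_0
entry J[1][0] = -5.8660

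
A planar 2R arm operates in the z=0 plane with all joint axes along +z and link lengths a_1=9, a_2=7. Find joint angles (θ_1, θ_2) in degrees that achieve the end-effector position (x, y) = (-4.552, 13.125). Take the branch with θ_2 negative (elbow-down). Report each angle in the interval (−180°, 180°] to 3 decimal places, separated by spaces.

cos θ_2 = (192.9863−9²−7²)/(2·9·7) = 0.4999; θ_2 = -60.0072° (elbow-down)
β = atan2(13.1250,-4.5520) = 109.1275°; ψ = atan2(-6.0626,12.4992) = -25.8752°
θ_1 = β − ψ = 135.0027°

135.003 -60.007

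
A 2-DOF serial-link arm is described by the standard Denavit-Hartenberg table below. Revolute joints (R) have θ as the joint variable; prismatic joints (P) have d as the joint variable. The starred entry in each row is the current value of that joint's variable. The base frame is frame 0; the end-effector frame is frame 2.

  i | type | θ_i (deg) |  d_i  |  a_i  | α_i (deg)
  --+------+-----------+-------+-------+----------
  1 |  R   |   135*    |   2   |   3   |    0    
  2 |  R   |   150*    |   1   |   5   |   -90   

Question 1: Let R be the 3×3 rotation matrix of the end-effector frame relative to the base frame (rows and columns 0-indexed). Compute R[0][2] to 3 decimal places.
End-effector z-axis (col 2 of R) = (0.9659,0.2588,0.0000)
R[0][2] = 0.9659

0.966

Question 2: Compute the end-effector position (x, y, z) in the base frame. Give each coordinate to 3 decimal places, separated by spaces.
after link 1: o_1 = (-2.1213, 2.1213, 2.0000)
after link 2: o_2 = (-0.8272, -2.7083, 3.0000)

-0.827 -2.708 3.000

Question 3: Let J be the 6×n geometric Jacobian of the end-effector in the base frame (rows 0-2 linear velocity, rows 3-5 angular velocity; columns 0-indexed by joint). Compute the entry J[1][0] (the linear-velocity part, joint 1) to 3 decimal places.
axis z_0 = ẑ; lever o_n−o_0 = (-0.8272,-2.7083,3.0000)
cross product → J_v[:, 0] = (2.7083,-0.8272,0.0000)
J_ω[:, 0] = z_0
entry J[1][0] = -0.8272

-0.827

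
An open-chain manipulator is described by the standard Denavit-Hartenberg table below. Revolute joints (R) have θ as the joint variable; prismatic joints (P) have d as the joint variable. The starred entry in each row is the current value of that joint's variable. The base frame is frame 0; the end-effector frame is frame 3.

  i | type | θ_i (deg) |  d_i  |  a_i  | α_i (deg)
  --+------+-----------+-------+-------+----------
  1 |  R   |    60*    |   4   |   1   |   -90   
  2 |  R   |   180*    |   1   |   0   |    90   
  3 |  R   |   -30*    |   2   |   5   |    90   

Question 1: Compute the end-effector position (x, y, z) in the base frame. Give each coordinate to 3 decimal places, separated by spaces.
after link 1: o_1 = (0.5000, 0.8660, 4.0000)
after link 2: o_2 = (-0.3660, 1.3660, 4.0000)
after link 3: o_3 = (-0.3660, -3.6340, 2.0000)

-0.366 -3.634 2.000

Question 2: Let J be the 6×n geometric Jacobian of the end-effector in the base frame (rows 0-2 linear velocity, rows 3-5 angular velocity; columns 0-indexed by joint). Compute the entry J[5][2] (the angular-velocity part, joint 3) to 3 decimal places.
-1.000

axis z_2 = (-0.0000,0.0000,-1.0000); lever o_n−o_2 = (-0.0000,-5.0000,-2.0000)
cross product → J_v[:, 2] = (-5.0000,0.0000,0.0000)
J_ω[:, 2] = z_2
entry J[5][2] = -1.0000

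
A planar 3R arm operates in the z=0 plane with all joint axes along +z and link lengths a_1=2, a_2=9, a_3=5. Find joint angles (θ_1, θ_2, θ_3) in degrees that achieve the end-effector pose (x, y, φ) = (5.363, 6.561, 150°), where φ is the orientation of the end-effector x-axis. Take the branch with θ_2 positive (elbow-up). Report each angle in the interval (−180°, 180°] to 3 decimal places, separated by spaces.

wrist centre = target − a_3·(cos φ, sin φ) = (9.6931, 4.0610)
cos θ_2 = (110.4484−2²−9²)/(2·2·9) = 0.7069; θ_2 = 45.0167° (elbow-up)
β = atan2(4.0610,9.6931) = 22.7316°; ψ = atan2(6.3658,8.3621) = 37.2809°
θ_1 = β − ψ = -14.5493°
θ_3 = φ − θ_1 − θ_2 = 119.5326° (wrapped to (-180°,180°])

-14.549 45.017 119.533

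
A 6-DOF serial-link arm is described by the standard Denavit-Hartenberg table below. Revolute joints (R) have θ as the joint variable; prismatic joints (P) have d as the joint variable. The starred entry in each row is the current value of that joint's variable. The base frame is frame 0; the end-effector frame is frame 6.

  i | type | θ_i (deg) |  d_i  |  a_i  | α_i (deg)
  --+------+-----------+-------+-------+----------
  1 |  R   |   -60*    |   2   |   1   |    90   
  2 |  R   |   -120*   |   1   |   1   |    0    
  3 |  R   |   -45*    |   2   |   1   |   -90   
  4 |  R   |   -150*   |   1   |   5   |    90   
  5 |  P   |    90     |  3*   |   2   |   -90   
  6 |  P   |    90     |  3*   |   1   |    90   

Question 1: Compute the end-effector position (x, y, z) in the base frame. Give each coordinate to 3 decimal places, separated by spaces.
after link 1: o_1 = (0.5000, -0.8660, 2.0000)
after link 2: o_2 = (-0.6160, -0.9330, 1.1340)
after link 3: o_3 = (-2.8310, -1.0965, 0.8752)
after link 4: o_4 = (-2.7754, -6.1929, 1.0299)
after link 5: o_5 = (0.4579, -6.5969, -0.5137)
after link 6: o_6 = (-0.4894, -3.6883, -1.3155)

-0.489 -3.688 -1.316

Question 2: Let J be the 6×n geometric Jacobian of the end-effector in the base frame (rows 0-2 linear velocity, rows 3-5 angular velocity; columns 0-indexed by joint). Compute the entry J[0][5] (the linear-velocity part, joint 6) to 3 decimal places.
0.015

prismatic axis z_5 = (0.0148,0.9744,-0.2241)
J_v[:, 5] = z_5; J_ω[:, 5] = (0,0,0)
entry J[0][5] = 0.0148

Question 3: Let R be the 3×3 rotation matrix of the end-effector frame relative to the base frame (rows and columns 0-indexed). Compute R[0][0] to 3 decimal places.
-0.991

End-effector x-axis (col 0 of R) = (-0.9915,-0.0148,-0.1294)
R[0][0] = -0.9915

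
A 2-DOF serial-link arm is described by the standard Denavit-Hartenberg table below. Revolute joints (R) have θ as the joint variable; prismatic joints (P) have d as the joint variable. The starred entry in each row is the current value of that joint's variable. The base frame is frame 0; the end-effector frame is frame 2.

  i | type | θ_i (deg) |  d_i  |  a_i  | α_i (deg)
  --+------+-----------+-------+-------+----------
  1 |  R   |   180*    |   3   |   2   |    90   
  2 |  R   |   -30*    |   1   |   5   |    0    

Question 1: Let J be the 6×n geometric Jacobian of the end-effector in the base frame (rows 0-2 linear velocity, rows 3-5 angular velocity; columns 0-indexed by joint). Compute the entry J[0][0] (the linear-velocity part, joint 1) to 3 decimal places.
-1.000

axis z_0 = ẑ; lever o_n−o_0 = (-6.3301,1.0000,0.5000)
cross product → J_v[:, 0] = (-1.0000,-6.3301,0.0000)
J_ω[:, 0] = z_0
entry J[0][0] = -1.0000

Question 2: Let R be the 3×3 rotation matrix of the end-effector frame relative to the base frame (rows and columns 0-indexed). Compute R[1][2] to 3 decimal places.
End-effector z-axis (col 2 of R) = (0.0000,1.0000,0.0000)
R[1][2] = 1.0000

1.000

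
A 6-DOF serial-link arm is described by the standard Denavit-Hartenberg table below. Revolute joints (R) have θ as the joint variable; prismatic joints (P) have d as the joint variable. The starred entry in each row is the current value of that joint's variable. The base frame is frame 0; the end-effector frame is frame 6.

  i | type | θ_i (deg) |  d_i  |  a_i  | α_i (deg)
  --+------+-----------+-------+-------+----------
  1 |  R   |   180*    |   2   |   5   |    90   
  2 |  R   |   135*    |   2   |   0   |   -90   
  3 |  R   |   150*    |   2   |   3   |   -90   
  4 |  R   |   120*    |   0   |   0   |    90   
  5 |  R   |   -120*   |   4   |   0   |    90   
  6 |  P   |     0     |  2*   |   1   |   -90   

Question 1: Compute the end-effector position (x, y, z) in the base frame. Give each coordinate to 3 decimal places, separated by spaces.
-8.322 -1.674 -4.056

after link 1: o_1 = (-5.0000, 0.0000, 2.0000)
after link 2: o_2 = (-5.0000, 2.0000, 2.0000)
after link 3: o_3 = (-5.4229, 0.5000, -1.2513)
after link 4: o_4 = (-5.4229, 0.5000, -1.2513)
after link 5: o_5 = (-8.9584, -1.2321, -1.9584)
after link 6: o_6 = (-8.3224, -1.6740, -4.0561)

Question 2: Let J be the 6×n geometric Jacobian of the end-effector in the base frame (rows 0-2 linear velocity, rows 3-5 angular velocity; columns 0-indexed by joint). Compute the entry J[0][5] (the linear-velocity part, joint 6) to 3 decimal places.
prismatic axis z_5 = (0.0884,0.2165,-0.9723)
J_v[:, 5] = z_5; J_ω[:, 5] = (0,0,0)
entry J[0][5] = 0.0884

0.088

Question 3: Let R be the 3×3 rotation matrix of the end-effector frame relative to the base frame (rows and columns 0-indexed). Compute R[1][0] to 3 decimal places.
End-effector x-axis (col 0 of R) = (0.4593,-0.8750,-0.1531)
R[1][0] = -0.8750

-0.875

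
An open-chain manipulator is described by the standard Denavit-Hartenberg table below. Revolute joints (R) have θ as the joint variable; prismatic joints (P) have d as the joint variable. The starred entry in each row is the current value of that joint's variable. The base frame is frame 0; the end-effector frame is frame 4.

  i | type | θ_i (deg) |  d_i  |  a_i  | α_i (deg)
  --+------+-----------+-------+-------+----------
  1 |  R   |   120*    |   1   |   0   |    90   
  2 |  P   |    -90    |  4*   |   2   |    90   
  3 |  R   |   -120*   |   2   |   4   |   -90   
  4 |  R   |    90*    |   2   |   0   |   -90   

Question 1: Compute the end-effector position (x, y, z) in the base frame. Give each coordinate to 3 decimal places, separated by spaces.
0.598 -1.964 -0.732

after link 1: o_1 = (0.0000, 0.0000, 1.0000)
after link 2: o_2 = (3.4641, 2.0000, -1.0000)
after link 3: o_3 = (1.4641, -1.4641, 1.0000)
after link 4: o_4 = (0.5981, -1.9641, -0.7321)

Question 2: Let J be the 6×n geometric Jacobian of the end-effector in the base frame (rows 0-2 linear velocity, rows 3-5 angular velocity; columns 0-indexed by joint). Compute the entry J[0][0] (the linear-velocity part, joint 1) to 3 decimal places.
axis z_0 = ẑ; lever o_n−o_0 = (0.5981,-1.9641,-0.7321)
cross product → J_v[:, 0] = (1.9641,0.5981,-0.0000)
J_ω[:, 0] = z_0
entry J[0][0] = 1.9641

1.964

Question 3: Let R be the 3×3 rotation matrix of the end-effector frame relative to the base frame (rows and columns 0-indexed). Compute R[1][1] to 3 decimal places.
End-effector y-axis (col 1 of R) = (0.4330,0.2500,0.8660)
R[1][1] = 0.2500

0.250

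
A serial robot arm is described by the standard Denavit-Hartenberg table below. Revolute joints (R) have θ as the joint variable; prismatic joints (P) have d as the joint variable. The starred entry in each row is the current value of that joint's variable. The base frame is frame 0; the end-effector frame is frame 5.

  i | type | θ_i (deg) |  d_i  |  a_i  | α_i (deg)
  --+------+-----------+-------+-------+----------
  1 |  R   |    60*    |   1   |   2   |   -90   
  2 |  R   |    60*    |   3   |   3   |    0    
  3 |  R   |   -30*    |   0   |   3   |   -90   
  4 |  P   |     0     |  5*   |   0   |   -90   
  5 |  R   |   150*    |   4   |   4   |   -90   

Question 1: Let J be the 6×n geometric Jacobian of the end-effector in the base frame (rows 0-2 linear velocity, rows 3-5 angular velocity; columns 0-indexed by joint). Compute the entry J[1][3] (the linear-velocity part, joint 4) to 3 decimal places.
prismatic axis z_3 = (-0.2500,-0.4330,-0.8660)
J_v[:, 3] = z_3; J_ω[:, 3] = (0,0,0)
entry J[1][3] = -0.4330

-0.433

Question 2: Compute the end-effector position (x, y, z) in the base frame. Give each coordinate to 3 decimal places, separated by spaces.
after link 1: o_1 = (1.0000, 1.7321, 1.0000)
after link 2: o_2 = (-0.8481, 4.5311, -1.5981)
after link 3: o_3 = (0.4510, 6.7811, -3.0981)
after link 4: o_4 = (-0.7990, 4.6160, -7.4282)
after link 5: o_5 = (1.6651, 0.8840, -3.9641)

1.665 0.884 -3.964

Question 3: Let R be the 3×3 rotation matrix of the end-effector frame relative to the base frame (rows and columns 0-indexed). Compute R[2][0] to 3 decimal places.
End-effector x-axis (col 0 of R) = (-0.2500,-0.4330,0.8660)
R[2][0] = 0.8660

0.866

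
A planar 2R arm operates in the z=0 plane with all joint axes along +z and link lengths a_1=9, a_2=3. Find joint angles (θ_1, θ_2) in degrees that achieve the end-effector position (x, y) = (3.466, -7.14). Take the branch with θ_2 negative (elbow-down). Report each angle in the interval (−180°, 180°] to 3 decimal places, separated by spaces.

-45.001 -120.009

cos θ_2 = (62.9928−9²−3²)/(2·9·3) = -0.5001; θ_2 = -120.0089° (elbow-down)
β = atan2(-7.1400,3.4660) = -64.1065°; ψ = atan2(-2.5978,7.4996) = -19.1060°
θ_1 = β − ψ = -45.0005°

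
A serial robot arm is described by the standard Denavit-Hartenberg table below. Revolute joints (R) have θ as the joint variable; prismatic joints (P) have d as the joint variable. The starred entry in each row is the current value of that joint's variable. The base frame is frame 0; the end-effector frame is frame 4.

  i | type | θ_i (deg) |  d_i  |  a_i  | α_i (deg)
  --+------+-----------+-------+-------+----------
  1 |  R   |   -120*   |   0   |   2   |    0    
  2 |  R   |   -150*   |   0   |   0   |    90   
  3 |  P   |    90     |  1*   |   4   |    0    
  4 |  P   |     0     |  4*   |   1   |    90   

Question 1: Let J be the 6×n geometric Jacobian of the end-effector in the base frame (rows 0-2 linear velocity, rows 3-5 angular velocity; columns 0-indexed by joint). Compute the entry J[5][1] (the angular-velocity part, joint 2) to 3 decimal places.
axis z_1 = (0.0000,0.0000,1.0000); lever o_n−o_1 = (5.0000,0.0000,5.0000)
cross product → J_v[:, 1] = (-0.0000,5.0000,0.0000)
J_ω[:, 1] = z_1
entry J[5][1] = 1.0000

1.000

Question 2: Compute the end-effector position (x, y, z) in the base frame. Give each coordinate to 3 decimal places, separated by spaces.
4.000 -1.732 5.000

after link 1: o_1 = (-1.0000, -1.7321, 0.0000)
after link 2: o_2 = (-1.0000, -1.7321, 0.0000)
after link 3: o_3 = (0.0000, -1.7321, 4.0000)
after link 4: o_4 = (4.0000, -1.7321, 5.0000)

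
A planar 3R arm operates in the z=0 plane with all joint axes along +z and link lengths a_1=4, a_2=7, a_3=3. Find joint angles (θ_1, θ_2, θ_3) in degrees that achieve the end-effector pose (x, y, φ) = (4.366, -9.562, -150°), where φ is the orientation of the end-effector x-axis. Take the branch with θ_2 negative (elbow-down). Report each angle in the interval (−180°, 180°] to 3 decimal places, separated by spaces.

wrist centre = target − a_3·(cos φ, sin φ) = (6.9641, -8.0620)
cos θ_2 = (113.4942−4²−7²)/(2·4·7) = 0.8660; θ_2 = -30.0066° (elbow-down)
β = atan2(-8.0620,6.9641) = -49.1791°; ψ = atan2(-3.5007,10.0618) = -19.1838°
θ_1 = β − ψ = -29.9952°
θ_3 = φ − θ_1 − θ_2 = -89.9982° (wrapped to (-180°,180°])

-29.995 -30.007 -89.998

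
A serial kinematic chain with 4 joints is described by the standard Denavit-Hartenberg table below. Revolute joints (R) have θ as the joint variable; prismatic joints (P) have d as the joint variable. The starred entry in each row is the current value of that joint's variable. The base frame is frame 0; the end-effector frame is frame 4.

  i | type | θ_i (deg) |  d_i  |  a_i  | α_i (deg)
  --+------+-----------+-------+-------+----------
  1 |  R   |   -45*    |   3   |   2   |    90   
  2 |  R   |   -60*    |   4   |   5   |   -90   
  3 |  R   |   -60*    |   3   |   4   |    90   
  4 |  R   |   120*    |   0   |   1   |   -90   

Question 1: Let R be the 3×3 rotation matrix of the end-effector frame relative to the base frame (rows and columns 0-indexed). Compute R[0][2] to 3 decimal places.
End-effector z-axis (col 2 of R) = (0.0711,0.9896,0.1250)
R[0][2] = 0.0711

0.071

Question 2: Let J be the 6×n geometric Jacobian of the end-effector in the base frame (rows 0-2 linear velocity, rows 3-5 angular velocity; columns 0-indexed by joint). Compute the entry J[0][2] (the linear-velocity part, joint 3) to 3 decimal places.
2.309

axis z_2 = (0.6124,-0.6124,0.5000); lever o_n−o_2 = (0.8429,-5.1295,0.4175)
cross product → J_v[:, 2] = (2.3091,0.1658,-2.6250)
J_ω[:, 2] = z_2
entry J[0][2] = 2.3091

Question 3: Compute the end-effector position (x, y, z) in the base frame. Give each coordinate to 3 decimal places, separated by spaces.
after link 1: o_1 = (1.4142, -1.4142, 3.0000)
after link 2: o_2 = (0.3536, -6.0104, -1.3301)
after link 3: o_3 = (0.4483, -11.0041, -1.5622)
after link 4: o_4 = (1.1964, -11.1399, -0.9127)

1.196 -11.140 -0.913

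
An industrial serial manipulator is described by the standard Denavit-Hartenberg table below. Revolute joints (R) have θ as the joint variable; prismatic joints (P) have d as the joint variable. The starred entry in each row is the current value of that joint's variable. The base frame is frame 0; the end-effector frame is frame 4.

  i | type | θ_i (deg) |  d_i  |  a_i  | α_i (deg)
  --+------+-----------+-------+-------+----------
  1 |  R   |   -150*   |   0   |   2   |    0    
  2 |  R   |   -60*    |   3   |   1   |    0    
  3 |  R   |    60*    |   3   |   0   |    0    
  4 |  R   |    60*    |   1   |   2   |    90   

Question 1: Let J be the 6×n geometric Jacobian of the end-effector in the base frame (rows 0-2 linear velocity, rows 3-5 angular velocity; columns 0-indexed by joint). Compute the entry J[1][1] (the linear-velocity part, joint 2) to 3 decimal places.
-0.866

axis z_1 = (0.0000,0.0000,1.0000); lever o_n−o_1 = (-0.8660,-1.5000,7.0000)
cross product → J_v[:, 1] = (1.5000,-0.8660,0.0000)
J_ω[:, 1] = z_1
entry J[1][1] = -0.8660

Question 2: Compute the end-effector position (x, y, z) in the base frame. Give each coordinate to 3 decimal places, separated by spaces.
-2.598 -2.500 7.000

after link 1: o_1 = (-1.7321, -1.0000, 0.0000)
after link 2: o_2 = (-2.5981, -0.5000, 3.0000)
after link 3: o_3 = (-2.5981, -0.5000, 6.0000)
after link 4: o_4 = (-2.5981, -2.5000, 7.0000)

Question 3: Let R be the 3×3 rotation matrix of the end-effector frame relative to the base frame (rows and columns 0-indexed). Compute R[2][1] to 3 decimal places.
End-effector y-axis (col 1 of R) = (0.0000,-0.0000,1.0000)
R[2][1] = 1.0000

1.000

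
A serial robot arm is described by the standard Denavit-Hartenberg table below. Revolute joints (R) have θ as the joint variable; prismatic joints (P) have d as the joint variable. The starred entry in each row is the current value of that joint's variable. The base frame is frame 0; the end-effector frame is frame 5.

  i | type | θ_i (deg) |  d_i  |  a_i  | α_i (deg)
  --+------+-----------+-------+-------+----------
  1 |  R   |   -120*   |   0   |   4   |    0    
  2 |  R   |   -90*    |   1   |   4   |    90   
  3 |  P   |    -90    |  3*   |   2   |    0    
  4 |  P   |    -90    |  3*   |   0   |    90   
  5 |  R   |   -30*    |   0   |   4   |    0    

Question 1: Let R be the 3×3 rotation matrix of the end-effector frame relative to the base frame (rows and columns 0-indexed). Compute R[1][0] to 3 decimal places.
-0.866

End-effector x-axis (col 0 of R) = (0.5000,-0.8660,-0.0000)
R[1][0] = -0.8660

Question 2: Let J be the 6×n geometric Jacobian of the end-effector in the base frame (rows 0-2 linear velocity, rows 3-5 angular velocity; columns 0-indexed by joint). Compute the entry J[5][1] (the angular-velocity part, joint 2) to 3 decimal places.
1.000

axis z_1 = (0.0000,0.0000,1.0000); lever o_n−o_1 = (1.5359,3.7321,-1.0000)
cross product → J_v[:, 1] = (-3.7321,1.5359,0.0000)
J_ω[:, 1] = z_1
entry J[5][1] = 1.0000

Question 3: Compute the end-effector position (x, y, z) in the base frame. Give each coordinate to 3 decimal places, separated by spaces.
-0.464 0.268 -1.000

after link 1: o_1 = (-2.0000, -3.4641, 0.0000)
after link 2: o_2 = (-5.4641, -1.4641, 1.0000)
after link 3: o_3 = (-3.9641, 1.1340, -1.0000)
after link 4: o_4 = (-2.4641, 3.7321, -1.0000)
after link 5: o_5 = (-0.4641, 0.2679, -1.0000)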